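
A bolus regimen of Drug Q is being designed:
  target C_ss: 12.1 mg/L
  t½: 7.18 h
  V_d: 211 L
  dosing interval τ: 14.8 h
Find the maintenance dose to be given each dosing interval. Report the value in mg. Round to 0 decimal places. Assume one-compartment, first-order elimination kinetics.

3648 mg

k = ln2 / t½ = 0.693147 / 7.18 = 0.09654 h⁻¹
CL = k × Vd = 0.09654 × 211 = 20.37 L/h
At steady state, Dose/τ = Css × CL.
Dose = Css × CL × τ = 12.1 × 20.37 × 14.8 = 3648 mg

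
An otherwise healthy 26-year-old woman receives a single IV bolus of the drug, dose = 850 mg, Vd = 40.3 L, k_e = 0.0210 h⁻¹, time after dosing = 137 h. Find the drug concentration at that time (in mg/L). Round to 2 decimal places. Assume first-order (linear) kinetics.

1.19 mg/L

C₀ = Dose / Vd = 850.0 / 40.3 = 21.09 mg/L
C = C₀ · e^(−k·t) = 21.09 × e^(−0.02100 × 137)
  = 21.09 × 0.05630 = 1.187 mg/L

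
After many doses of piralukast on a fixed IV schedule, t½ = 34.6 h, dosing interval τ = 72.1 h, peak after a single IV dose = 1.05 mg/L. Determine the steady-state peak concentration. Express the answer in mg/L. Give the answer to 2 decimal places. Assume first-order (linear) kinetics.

k = ln2 / t½ = 0.693147 / 34.6 = 0.02003 h⁻¹
e^(−kτ) = e^(−0.02003 × 72.1) = 0.2359
Accumulation ratio R = 1 / (1 − e^(−kτ)) = 1 / (1 − 0.2359) = 1.309
Steady-state peak = C₀ × R = 1.05 × 1.309 = 1.374 mg/L

1.37 mg/L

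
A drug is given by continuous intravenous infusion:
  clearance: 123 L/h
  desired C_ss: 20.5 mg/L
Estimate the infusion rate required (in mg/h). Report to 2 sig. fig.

At steady state, infusion rate R₀ = Css × CL = 20.5 × 123.0 = 2522 mg/h

2500 mg/h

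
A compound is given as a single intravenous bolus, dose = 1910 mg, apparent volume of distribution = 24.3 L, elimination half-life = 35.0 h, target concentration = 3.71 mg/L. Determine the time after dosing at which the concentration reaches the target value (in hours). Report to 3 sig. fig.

154 h

C₀ = Dose / Vd = 1910 / 24.3 = 78.60 mg/L
k = ln2 / t½ = 0.693147 / 35.0 = 0.01980 h⁻¹
t = ln(C₀ / C) / k = ln(78.60 / 3.71) / 0.01980
  = ln(21.19) / 0.01980 = 3.054 / 0.01980 = 154.2 h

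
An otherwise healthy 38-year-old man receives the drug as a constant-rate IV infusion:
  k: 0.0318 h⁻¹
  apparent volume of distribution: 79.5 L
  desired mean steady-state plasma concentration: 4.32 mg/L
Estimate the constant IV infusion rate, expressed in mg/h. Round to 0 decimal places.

11 mg/h

CL = k × Vd = 0.03180 × 79.5 = 2.528 L/h
At steady state, infusion rate R₀ = Css × CL = 4.32 × 2.528 = 10.92 mg/h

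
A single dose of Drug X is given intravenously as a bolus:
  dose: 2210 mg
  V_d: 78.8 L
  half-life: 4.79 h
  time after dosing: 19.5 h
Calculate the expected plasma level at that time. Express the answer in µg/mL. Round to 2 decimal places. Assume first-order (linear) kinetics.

1.67 µg/mL

C₀ = Dose / Vd = 2210 / 78.8 = 28.05 mg/L
k = ln2 / t½ = 0.693147 / 4.79 = 0.1447 h⁻¹
C = C₀ · e^(−k·t) = 28.05 × e^(−0.1447 × 19.5)
  = 28.05 × 0.05951 = 1.669 mg/L
(1.669 mg/L = 1.669 µg/mL)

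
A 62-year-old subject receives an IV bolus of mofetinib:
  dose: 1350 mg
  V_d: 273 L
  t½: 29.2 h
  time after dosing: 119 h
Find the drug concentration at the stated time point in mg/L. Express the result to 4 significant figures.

C₀ = Dose / Vd = 1350 / 273 = 4.945 mg/L
k = ln2 / t½ = 0.693147 / 29.2 = 0.02374 h⁻¹
C = C₀ · e^(−k·t) = 4.945 × e^(−0.02374 × 119)
  = 4.945 × 0.05931 = 0.2933 mg/L

0.2933 mg/L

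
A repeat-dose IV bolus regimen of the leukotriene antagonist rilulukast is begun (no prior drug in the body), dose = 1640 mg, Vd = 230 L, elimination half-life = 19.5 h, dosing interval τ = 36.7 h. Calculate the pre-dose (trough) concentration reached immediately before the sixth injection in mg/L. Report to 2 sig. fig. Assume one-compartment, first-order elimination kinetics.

2.7 mg/L

C₀ per dose = Dose / Vd = 1640 / 230 = 7.130 mg/L
k = ln2 / t½ = 0.693147 / 19.5 = 0.03555 h⁻¹
Fraction remaining after one interval: r = e^(−kτ) = e^(−0.03555 × 36.7) = 0.2713
Before dose 6, 5 doses have been given (aged 1τ, 2τ, 3τ, 4τ, 5τ).
C_trough = C₀ × (r + r² + … + r^5) = C₀ × r(1−r^5)/(1−r)
        = 7.130 × 0.2713 × (1 − 0.001470) / (1 − 0.2713) = 2.651 mg/L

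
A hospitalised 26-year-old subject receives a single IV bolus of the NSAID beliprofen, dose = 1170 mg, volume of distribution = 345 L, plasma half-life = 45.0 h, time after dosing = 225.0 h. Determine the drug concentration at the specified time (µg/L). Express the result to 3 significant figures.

106 µg/L

C₀ = Dose / Vd = 1170 / 345 = 3.391 mg/L
k = ln2 / t½ = 0.693147 / 45.0 = 0.01540 h⁻¹
t / t½ = 225.0 / 45.0 = 5 half-lives
C = C₀ × (1/2)^5 = 3.391 × 0.03125 = 0.1060 mg/L
Convert: 0.1060 mg/L × 1000 = 106.0 µg/L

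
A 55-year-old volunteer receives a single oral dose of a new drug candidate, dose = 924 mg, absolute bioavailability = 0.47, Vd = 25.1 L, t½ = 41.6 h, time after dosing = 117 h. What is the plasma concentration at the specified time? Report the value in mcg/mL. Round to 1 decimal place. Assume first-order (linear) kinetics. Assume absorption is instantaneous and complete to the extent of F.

2.5 mcg/mL

Amount reaching circulation = F × Dose = 0.47 × 924.0 = 434.3 mg
C₀ = F·Dose / Vd = 434.3 / 25.1 = 17.30 mg/L
k = ln2 / t½ = 0.693147 / 41.6 = 0.01666 h⁻¹
C = C₀ · e^(−k·t) = 17.30 × e^(−0.01666 × 117)
  = 17.30 × 0.1424 = 2.464 mg/L
(2.464 mg/L = 2.464 mcg/mL)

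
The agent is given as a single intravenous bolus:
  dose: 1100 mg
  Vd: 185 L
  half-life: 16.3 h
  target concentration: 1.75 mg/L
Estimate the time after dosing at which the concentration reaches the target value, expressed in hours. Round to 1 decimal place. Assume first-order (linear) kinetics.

C₀ = Dose / Vd = 1100 / 185 = 5.946 mg/L
k = ln2 / t½ = 0.693147 / 16.3 = 0.04252 h⁻¹
t = ln(C₀ / C) / k = ln(5.946 / 1.75) / 0.04252
  = ln(3.398) / 0.04252 = 1.223 / 0.04252 = 28.76 h

28.8 h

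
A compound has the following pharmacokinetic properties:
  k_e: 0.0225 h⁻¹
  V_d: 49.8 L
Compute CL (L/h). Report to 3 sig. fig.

CL = k × Vd = 0.0225 × 49.8 = 1.121 L/h

1.12 L/h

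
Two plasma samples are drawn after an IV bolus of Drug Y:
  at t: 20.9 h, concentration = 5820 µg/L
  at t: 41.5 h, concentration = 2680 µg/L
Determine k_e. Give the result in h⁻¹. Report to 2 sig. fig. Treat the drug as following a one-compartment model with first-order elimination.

k = ln(C₁/C₂) / (t₂ − t₁) = ln(5820/2680) / (41.5 − 20.9)
  = 0.7755 / 20.60 = 0.03765 h⁻¹

0.038 h⁻¹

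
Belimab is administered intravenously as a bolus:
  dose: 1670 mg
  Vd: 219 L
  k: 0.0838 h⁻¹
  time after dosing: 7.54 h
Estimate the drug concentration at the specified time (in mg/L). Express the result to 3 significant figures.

4.05 mg/L

C₀ = Dose / Vd = 1670 / 219 = 7.626 mg/L
C = C₀ · e^(−k·t) = 7.626 × e^(−0.08380 × 7.54)
  = 7.626 × 0.5316 = 4.054 mg/L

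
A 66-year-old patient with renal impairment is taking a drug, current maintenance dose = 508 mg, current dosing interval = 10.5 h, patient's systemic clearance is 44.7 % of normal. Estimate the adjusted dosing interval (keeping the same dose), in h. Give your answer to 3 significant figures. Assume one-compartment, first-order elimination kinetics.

23.5 h

To keep the same average steady-state level, dosing rate must scale with clearance.
CL ratio = 44.7 / 100 = 0.4470
New interval (same dose) = 10.5 / 0.4470 = 23.49 h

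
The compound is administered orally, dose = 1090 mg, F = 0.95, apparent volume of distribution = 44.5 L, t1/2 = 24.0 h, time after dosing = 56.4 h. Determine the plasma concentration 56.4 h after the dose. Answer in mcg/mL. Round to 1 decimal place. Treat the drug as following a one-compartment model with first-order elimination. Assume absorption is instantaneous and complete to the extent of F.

4.6 mcg/mL

Amount reaching circulation = F × Dose = 0.95 × 1090 = 1036 mg
C₀ = F·Dose / Vd = 1036 / 44.5 = 23.28 mg/L
k = ln2 / t½ = 0.693147 / 24.0 = 0.02888 h⁻¹
C = C₀ · e^(−k·t) = 23.28 × e^(−0.02888 × 56.4)
  = 23.28 × 0.1962 = 4.568 mg/L
(4.568 mg/L = 4.568 mcg/mL)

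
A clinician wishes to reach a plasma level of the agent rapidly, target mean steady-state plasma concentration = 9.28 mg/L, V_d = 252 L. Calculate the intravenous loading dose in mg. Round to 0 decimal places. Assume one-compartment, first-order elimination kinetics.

LD = Css × Vd = 9.28 × 252 = 2339 mg

2339 mg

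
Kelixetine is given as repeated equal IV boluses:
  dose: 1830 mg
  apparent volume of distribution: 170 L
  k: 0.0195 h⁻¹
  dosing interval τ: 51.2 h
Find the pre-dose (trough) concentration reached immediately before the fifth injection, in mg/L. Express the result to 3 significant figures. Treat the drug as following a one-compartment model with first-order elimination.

C₀ per dose = Dose / Vd = 1830 / 170 = 10.76 mg/L
Fraction remaining after one interval: r = e^(−kτ) = e^(−0.01950 × 51.2) = 0.3685
Before dose 5, 4 doses have been given (aged 1τ, 2τ, 3τ, 4τ).
C_trough = C₀ × (r + r² + … + r^4) = C₀ × r(1−r^4)/(1−r)
        = 10.76 × 0.3685 × (1 − 0.01844) / (1 − 0.3685) = 6.163 mg/L

6.16 mg/L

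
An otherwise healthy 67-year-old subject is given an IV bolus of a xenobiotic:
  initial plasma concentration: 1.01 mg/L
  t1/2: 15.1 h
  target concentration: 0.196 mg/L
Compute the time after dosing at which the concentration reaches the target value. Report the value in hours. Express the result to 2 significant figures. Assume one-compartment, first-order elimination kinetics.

k = ln2 / t½ = 0.693147 / 15.1 = 0.04590 h⁻¹
t = ln(C₀ / C) / k = ln(1.010 / 0.196) / 0.04590
  = ln(5.153) / 0.04590 = 1.640 / 0.04590 = 35.73 h

36 h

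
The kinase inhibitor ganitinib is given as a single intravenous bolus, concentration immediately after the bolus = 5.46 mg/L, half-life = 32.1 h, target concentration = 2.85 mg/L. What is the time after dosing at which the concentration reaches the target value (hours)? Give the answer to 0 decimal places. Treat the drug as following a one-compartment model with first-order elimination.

k = ln2 / t½ = 0.693147 / 32.1 = 0.02159 h⁻¹
t = ln(C₀ / C) / k = ln(5.460 / 2.85) / 0.02159
  = ln(1.916) / 0.02159 = 0.6502 / 0.02159 = 30.12 h

30 h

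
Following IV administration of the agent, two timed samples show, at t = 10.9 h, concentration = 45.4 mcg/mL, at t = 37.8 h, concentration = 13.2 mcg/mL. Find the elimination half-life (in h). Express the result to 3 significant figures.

k = ln(C₁/C₂) / (t₂ − t₁) = ln(45.4/13.2) / (37.8 − 10.9)
  = 1.235 / 26.90 = 0.04591 h⁻¹
t½ = ln2 / k = 0.693147 / 0.04591 = 15.10 h

15.1 h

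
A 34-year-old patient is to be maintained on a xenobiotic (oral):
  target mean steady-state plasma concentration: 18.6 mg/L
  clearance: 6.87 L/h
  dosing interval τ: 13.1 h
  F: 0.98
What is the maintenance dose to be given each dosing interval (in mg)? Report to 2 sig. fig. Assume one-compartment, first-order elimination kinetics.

1700 mg

At steady state, F × (Dose/τ) = Css × CL.
Dose = Css × CL × τ / F = 18.6 × 6.870 × 13.1 / 0.98 = 1708 mg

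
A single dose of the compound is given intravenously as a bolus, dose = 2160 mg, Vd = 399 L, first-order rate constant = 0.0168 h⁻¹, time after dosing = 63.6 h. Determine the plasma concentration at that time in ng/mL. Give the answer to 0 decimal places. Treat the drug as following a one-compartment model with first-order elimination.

C₀ = Dose / Vd = 2160 / 399 = 5.414 mg/L
C = C₀ · e^(−k·t) = 5.414 × e^(−0.01680 × 63.6)
  = 5.414 × 0.3435 = 1.860 mg/L
Convert: 1.860 mg/L × 1000 = 1860 ng/mL

1860 ng/mL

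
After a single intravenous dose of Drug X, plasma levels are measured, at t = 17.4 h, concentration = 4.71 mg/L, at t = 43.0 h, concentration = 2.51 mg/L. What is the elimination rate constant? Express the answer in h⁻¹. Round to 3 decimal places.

k = ln(C₁/C₂) / (t₂ − t₁) = ln(4.71/2.51) / (43.0 − 17.4)
  = 0.6294 / 25.60 = 0.02459 h⁻¹

0.025 h⁻¹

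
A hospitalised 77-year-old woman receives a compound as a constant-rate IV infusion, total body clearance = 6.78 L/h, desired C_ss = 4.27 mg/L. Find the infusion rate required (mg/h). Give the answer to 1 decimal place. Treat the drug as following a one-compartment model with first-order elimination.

At steady state, infusion rate R₀ = Css × CL = 4.27 × 6.780 = 28.95 mg/h

29.0 mg/h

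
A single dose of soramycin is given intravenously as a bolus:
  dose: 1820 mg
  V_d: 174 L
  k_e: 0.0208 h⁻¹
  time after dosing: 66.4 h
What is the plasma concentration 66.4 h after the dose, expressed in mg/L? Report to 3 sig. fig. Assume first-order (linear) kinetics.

2.63 mg/L

C₀ = Dose / Vd = 1820 / 174 = 10.46 mg/L
C = C₀ · e^(−k·t) = 10.46 × e^(−0.02080 × 66.4)
  = 10.46 × 0.2513 = 2.629 mg/L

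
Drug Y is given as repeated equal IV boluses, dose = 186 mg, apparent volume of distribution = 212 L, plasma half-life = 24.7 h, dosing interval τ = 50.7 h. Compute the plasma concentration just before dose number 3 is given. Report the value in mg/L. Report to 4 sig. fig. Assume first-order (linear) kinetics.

0.2625 mg/L

C₀ per dose = Dose / Vd = 186 / 212 = 0.8774 mg/L
k = ln2 / t½ = 0.693147 / 24.7 = 0.02806 h⁻¹
Fraction remaining after one interval: r = e^(−kτ) = e^(−0.02806 × 50.7) = 0.2411
Before dose 3, 2 doses have been given (aged 1τ, 2τ).
C_trough = C₀ × (r + r²) = 0.8774 × (0.2411 + 0.05813) = 0.2625 mg/L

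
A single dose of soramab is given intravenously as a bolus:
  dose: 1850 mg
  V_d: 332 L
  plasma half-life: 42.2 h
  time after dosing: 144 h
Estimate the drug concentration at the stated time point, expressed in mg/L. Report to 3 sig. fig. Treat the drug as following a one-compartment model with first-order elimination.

C₀ = Dose / Vd = 1850 / 332 = 5.572 mg/L
k = ln2 / t½ = 0.693147 / 42.2 = 0.01643 h⁻¹
C = C₀ · e^(−k·t) = 5.572 × e^(−0.01643 × 144)
  = 5.572 × 0.09386 = 0.5230 mg/L

0.523 mg/L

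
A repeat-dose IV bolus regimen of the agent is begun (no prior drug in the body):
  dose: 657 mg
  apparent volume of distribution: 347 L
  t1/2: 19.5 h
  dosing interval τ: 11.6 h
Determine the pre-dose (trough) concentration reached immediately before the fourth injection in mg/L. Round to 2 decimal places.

2.63 mg/L

C₀ per dose = Dose / Vd = 657 / 347 = 1.893 mg/L
k = ln2 / t½ = 0.693147 / 19.5 = 0.03555 h⁻¹
Fraction remaining after one interval: r = e^(−kτ) = e^(−0.03555 × 11.6) = 0.6621
Before dose 4, 3 doses have been given (aged 1τ, 2τ, 3τ).
C_trough = C₀ × (r + r² + … + r^3) = C₀ × r(1−r^3)/(1−r)
        = 1.893 × 0.6621 × (1 − 0.2902) / (1 − 0.6621) = 2.633 mg/L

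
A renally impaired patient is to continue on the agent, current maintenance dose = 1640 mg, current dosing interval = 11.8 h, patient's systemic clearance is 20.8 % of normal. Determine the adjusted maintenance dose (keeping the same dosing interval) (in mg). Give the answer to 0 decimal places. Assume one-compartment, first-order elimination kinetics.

341 mg

To keep the same average steady-state level, dosing rate must scale with clearance.
CL ratio = 20.8 / 100 = 0.2080
New dose (same interval) = 1640 × 0.2080 = 341.1 mg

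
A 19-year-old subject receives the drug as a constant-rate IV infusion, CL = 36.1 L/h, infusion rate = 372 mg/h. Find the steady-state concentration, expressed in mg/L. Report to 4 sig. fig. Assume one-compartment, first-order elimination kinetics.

At steady state Css = R₀ / CL = 372 / 36.10 = 10.30 mg/L

10.30 mg/L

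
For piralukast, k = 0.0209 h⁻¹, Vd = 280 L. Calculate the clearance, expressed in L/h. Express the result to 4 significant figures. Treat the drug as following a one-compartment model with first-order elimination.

5.852 L/h

CL = k × Vd = 0.0209 × 280 = 5.852 L/h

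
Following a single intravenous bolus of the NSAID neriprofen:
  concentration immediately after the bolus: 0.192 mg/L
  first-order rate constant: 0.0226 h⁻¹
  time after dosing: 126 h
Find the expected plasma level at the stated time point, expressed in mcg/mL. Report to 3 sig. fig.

C = C₀ · e^(−k·t) = 0.1920 × e^(−0.02260 × 126)
  = 0.1920 × 0.05798 = 0.01113 mg/L
(0.01113 mg/L = 0.01113 mcg/mL)

0.0111 mcg/mL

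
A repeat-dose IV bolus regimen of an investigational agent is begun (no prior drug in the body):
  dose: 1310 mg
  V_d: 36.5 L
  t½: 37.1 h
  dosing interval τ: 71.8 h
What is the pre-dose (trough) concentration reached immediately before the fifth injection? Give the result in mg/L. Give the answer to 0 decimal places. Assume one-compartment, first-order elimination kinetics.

13 mg/L

C₀ per dose = Dose / Vd = 1310 / 36.5 = 35.89 mg/L
k = ln2 / t½ = 0.693147 / 37.1 = 0.01868 h⁻¹
Fraction remaining after one interval: r = e^(−kτ) = e^(−0.01868 × 71.8) = 0.2615
Before dose 5, 4 doses have been given (aged 1τ, 2τ, 3τ, 4τ).
C_trough = C₀ × (r + r² + … + r^4) = C₀ × r(1−r^4)/(1−r)
        = 35.89 × 0.2615 × (1 − 0.004676) / (1 − 0.2615) = 12.65 mg/L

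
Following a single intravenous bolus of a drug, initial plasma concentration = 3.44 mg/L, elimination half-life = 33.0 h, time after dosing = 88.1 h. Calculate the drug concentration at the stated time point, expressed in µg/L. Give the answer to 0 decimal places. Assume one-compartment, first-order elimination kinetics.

541 µg/L

k = ln2 / t½ = 0.693147 / 33.0 = 0.02100 h⁻¹
C = C₀ · e^(−k·t) = 3.440 × e^(−0.02100 × 88.1)
  = 3.440 × 0.1572 = 0.5408 mg/L
Convert: 0.5408 mg/L × 1000 = 540.8 µg/L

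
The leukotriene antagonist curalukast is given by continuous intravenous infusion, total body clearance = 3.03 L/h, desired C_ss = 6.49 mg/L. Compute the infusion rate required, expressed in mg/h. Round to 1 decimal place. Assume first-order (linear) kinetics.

19.7 mg/h

At steady state, infusion rate R₀ = Css × CL = 6.49 × 3.030 = 19.66 mg/h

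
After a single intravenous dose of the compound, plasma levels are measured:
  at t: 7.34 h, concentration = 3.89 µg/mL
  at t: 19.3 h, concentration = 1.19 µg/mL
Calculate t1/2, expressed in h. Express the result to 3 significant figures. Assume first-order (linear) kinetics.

k = ln(C₁/C₂) / (t₂ − t₁) = ln(3.89/1.19) / (19.3 − 7.34)
  = 1.184 / 11.96 = 0.09900 h⁻¹
t½ = ln2 / k = 0.693147 / 0.09900 = 7.001 h

7.00 h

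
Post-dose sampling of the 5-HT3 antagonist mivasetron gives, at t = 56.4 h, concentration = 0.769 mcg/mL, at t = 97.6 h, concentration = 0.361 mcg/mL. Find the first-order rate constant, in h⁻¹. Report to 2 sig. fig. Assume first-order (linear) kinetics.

0.018 h⁻¹

k = ln(C₁/C₂) / (t₂ − t₁) = ln(0.769/0.361) / (97.6 − 56.4)
  = 0.7562 / 41.20 = 0.01835 h⁻¹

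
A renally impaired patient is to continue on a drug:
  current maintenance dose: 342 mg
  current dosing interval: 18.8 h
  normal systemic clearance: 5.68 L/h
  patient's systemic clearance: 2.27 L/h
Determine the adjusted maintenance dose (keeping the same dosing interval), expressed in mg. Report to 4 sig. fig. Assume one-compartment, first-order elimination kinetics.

To keep the same average steady-state level, dosing rate must scale with clearance.
CL ratio = 2.27 / 5.68 = 0.3996
New dose (same interval) = 342 × 0.3996 = 136.7 mg

136.7 mg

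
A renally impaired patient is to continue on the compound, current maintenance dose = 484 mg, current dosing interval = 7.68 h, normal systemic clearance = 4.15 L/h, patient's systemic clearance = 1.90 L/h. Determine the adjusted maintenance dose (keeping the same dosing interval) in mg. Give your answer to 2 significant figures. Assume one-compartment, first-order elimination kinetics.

To keep the same average steady-state level, dosing rate must scale with clearance.
CL ratio = 1.90 / 4.15 = 0.4578
New dose (same interval) = 484 × 0.4578 = 221.6 mg

220 mg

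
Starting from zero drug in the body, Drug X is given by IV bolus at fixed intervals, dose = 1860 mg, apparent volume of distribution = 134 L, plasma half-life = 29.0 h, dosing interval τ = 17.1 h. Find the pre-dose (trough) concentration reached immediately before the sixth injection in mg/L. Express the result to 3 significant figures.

C₀ per dose = Dose / Vd = 1860 / 134 = 13.88 mg/L
k = ln2 / t½ = 0.693147 / 29.0 = 0.02390 h⁻¹
Fraction remaining after one interval: r = e^(−kτ) = e^(−0.02390 × 17.1) = 0.6645
Before dose 6, 5 doses have been given (aged 1τ, 2τ, 3τ, 4τ, 5τ).
C_trough = C₀ × (r + r² + … + r^5) = C₀ × r(1−r^5)/(1−r)
        = 13.88 × 0.6645 × (1 − 0.1296) / (1 − 0.6645) = 23.93 mg/L

23.9 mg/L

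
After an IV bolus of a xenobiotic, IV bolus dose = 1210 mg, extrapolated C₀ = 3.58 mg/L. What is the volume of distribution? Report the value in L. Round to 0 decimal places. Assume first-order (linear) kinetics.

Vd = Dose / C₀ = 1210 / 3.58 = 338.0 L

338 L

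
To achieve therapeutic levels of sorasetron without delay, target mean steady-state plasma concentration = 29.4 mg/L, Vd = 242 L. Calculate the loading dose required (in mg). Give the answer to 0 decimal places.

LD = Css × Vd = 29.4 × 242 = 7115 mg

7115 mg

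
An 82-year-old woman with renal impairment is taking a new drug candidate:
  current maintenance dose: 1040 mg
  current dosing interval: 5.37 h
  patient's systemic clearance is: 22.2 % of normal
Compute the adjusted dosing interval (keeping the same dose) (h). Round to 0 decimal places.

To keep the same average steady-state level, dosing rate must scale with clearance.
CL ratio = 22.2 / 100 = 0.2220
New interval (same dose) = 5.37 / 0.2220 = 24.19 h

24 h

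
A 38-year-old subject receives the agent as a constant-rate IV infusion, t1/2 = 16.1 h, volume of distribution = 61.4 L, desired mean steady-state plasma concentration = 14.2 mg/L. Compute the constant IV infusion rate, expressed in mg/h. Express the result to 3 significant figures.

k = ln2 / t½ = 0.693147 / 16.1 = 0.04305 h⁻¹
CL = k × Vd = 0.04305 × 61.4 = 2.643 L/h
At steady state, infusion rate R₀ = Css × CL = 14.2 × 2.643 = 37.53 mg/h

37.5 mg/h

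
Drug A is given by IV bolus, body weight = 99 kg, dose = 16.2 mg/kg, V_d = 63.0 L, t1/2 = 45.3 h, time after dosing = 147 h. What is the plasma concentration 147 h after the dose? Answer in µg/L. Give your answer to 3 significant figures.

2690 µg/L

Total dose = 16.2 × 99 = 1604 mg
C₀ = Dose / Vd = 1604 / 63.0 = 25.46 mg/L
k = ln2 / t½ = 0.693147 / 45.3 = 0.01530 h⁻¹
C = C₀ · e^(−k·t) = 25.46 × e^(−0.01530 × 147)
  = 25.46 × 0.1055 = 2.686 mg/L
Convert: 2.686 mg/L × 1000 = 2686 µg/L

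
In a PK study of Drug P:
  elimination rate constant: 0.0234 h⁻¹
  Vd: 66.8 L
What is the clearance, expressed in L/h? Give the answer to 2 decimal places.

1.56 L/h

CL = k × Vd = 0.0234 × 66.8 = 1.563 L/h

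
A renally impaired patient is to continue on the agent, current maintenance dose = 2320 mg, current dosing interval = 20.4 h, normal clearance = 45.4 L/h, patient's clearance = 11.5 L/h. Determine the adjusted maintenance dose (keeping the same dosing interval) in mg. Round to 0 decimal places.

588 mg

To keep the same average steady-state level, dosing rate must scale with clearance.
CL ratio = 11.5 / 45.4 = 0.2533
New dose (same interval) = 2320 × 0.2533 = 587.7 mg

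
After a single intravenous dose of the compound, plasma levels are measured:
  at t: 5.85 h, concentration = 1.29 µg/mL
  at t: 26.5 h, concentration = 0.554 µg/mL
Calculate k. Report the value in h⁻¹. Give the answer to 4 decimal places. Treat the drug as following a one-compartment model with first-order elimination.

k = ln(C₁/C₂) / (t₂ − t₁) = ln(1.29/0.554) / (26.5 − 5.85)
  = 0.8452 / 20.65 = 0.04093 h⁻¹

0.0409 h⁻¹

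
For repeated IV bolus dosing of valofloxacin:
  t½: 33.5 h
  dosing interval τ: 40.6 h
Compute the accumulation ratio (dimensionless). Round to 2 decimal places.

k = ln2 / t½ = 0.693147 / 33.5 = 0.02069 h⁻¹
e^(−kτ) = e^(−0.02069 × 40.6) = 0.4317
Accumulation ratio R = 1 / (1 − e^(−kτ)) = 1 / (1 − 0.4317) = 1.760

1.76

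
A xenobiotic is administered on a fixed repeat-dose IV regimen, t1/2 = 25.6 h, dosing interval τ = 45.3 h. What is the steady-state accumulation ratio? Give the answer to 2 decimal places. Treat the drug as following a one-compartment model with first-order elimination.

k = ln2 / t½ = 0.693147 / 25.6 = 0.02708 h⁻¹
e^(−kτ) = e^(−0.02708 × 45.3) = 0.2933
Accumulation ratio R = 1 / (1 − e^(−kτ)) = 1 / (1 − 0.2933) = 1.415

1.42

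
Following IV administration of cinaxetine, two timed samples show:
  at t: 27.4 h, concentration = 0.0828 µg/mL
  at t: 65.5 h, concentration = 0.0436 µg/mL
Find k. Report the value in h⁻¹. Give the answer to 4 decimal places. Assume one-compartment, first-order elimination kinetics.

0.0168 h⁻¹

k = ln(C₁/C₂) / (t₂ − t₁) = ln(0.0828/0.0436) / (65.5 − 27.4)
  = 0.6414 / 38.10 = 0.01683 h⁻¹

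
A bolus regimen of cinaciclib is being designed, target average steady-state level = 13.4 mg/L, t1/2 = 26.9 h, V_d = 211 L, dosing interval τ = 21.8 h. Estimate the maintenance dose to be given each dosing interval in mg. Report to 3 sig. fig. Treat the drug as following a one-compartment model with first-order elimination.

k = ln2 / t½ = 0.693147 / 26.9 = 0.02577 h⁻¹
CL = k × Vd = 0.02577 × 211 = 5.437 L/h
At steady state, Dose/τ = Css × CL.
Dose = Css × CL × τ = 13.4 × 5.437 × 21.8 = 1588 mg

1590 mg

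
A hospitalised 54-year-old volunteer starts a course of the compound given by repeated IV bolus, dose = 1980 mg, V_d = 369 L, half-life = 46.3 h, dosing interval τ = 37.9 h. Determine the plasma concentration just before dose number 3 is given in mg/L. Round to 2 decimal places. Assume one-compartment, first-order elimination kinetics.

4.77 mg/L

C₀ per dose = Dose / Vd = 1980 / 369 = 5.366 mg/L
k = ln2 / t½ = 0.693147 / 46.3 = 0.01497 h⁻¹
Fraction remaining after one interval: r = e^(−kτ) = e^(−0.01497 × 37.9) = 0.5670
Before dose 3, 2 doses have been given (aged 1τ, 2τ).
C_trough = C₀ × (r + r²) = 5.366 × (0.5670 + 0.3215) = 4.768 mg/L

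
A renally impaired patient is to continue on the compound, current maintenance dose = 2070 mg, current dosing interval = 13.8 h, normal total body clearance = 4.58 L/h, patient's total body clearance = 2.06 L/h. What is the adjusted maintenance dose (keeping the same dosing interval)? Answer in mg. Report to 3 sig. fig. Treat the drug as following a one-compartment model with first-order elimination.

931 mg

To keep the same average steady-state level, dosing rate must scale with clearance.
CL ratio = 2.06 / 4.58 = 0.4498
New dose (same interval) = 2070 × 0.4498 = 931.1 mg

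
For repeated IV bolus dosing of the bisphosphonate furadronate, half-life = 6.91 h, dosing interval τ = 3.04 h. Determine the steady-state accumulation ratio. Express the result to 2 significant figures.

k = ln2 / t½ = 0.693147 / 6.91 = 0.1003 h⁻¹
e^(−kτ) = e^(−0.1003 × 3.04) = 0.7372
Accumulation ratio R = 1 / (1 − e^(−kτ)) = 1 / (1 − 0.7372) = 3.805

3.8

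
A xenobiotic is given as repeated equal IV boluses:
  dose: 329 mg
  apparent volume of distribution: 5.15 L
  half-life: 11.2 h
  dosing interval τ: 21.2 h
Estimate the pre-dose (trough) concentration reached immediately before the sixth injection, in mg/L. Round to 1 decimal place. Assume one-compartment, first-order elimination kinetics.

C₀ per dose = Dose / Vd = 329 / 5.15 = 63.88 mg/L
k = ln2 / t½ = 0.693147 / 11.2 = 0.06189 h⁻¹
Fraction remaining after one interval: r = e^(−kτ) = e^(−0.06189 × 21.2) = 0.2693
Before dose 6, 5 doses have been given (aged 1τ, 2τ, 3τ, 4τ, 5τ).
C_trough = C₀ × (r + r² + … + r^5) = C₀ × r(1−r^5)/(1−r)
        = 63.88 × 0.2693 × (1 − 0.001416) / (1 − 0.2693) = 23.51 mg/L

23.5 mg/L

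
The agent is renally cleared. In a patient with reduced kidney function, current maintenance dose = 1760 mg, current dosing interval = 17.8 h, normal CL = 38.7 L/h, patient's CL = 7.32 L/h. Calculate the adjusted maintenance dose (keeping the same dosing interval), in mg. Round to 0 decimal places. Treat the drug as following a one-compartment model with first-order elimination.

333 mg

To keep the same average steady-state level, dosing rate must scale with clearance.
CL ratio = 7.32 / 38.7 = 0.1891
New dose (same interval) = 1760 × 0.1891 = 332.8 mg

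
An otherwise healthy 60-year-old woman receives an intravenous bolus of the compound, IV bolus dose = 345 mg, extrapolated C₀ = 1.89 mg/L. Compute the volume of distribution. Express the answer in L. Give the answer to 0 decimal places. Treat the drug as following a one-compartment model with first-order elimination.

183 L

Vd = Dose / C₀ = 345.0 / 1.89 = 182.5 L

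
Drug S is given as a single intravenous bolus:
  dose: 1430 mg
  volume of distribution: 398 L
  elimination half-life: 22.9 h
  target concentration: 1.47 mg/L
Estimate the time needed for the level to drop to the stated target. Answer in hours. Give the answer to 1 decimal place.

C₀ = Dose / Vd = 1430 / 398 = 3.593 mg/L
k = ln2 / t½ = 0.693147 / 22.9 = 0.03027 h⁻¹
t = ln(C₀ / C) / k = ln(3.593 / 1.47) / 0.03027
  = ln(2.444) / 0.03027 = 0.8936 / 0.03027 = 29.52 h

29.5 h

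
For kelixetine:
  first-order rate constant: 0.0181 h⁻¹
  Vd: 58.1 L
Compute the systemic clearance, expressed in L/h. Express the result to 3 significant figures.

1.05 L/h

CL = k × Vd = 0.0181 × 58.1 = 1.052 L/h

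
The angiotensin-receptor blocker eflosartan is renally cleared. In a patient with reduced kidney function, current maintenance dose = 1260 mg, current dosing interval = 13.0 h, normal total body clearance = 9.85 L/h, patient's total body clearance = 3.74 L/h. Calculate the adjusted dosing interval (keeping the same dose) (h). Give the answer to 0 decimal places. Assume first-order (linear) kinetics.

To keep the same average steady-state level, dosing rate must scale with clearance.
CL ratio = 3.74 / 9.85 = 0.3797
New interval (same dose) = 13.0 / 0.3797 = 34.24 h

34 h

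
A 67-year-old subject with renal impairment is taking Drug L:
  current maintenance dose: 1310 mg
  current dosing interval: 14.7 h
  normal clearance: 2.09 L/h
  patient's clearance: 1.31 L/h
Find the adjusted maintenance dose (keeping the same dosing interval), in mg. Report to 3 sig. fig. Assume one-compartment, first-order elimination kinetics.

821 mg

To keep the same average steady-state level, dosing rate must scale with clearance.
CL ratio = 1.31 / 2.09 = 0.6268
New dose (same interval) = 1310 × 0.6268 = 821.1 mg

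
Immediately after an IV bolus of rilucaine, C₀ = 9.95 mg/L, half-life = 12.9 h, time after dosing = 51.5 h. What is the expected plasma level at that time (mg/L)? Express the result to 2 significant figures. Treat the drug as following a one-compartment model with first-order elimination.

k = ln2 / t½ = 0.693147 / 12.9 = 0.05373 h⁻¹
C = C₀ · e^(−k·t) = 9.950 × e^(−0.05373 × 51.5)
  = 9.950 × 0.06284 = 0.6253 mg/L

0.63 mg/L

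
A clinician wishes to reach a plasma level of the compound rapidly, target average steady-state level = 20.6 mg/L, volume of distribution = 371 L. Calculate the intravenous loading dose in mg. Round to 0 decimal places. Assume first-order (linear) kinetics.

LD = Css × Vd = 20.6 × 371 = 7643 mg

7643 mg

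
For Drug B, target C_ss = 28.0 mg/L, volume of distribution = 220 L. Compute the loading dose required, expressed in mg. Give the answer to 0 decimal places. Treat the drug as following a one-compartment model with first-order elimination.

6160 mg

LD = Css × Vd = 28.0 × 220 = 6160 mg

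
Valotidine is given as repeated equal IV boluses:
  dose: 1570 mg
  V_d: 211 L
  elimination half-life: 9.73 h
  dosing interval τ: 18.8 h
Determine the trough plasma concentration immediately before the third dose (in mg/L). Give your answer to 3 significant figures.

C₀ per dose = Dose / Vd = 1570 / 211 = 7.441 mg/L
k = ln2 / t½ = 0.693147 / 9.73 = 0.07124 h⁻¹
Fraction remaining after one interval: r = e^(−kτ) = e^(−0.07124 × 18.8) = 0.2620
Before dose 3, 2 doses have been given (aged 1τ, 2τ).
C_trough = C₀ × (r + r²) = 7.441 × (0.2620 + 0.06864) = 2.460 mg/L

2.46 mg/L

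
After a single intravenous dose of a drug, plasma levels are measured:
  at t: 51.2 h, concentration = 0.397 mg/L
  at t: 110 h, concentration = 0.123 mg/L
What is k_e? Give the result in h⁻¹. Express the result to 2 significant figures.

k = ln(C₁/C₂) / (t₂ − t₁) = ln(0.397/0.123) / (110 − 51.2)
  = 1.172 / 58.80 = 0.01993 h⁻¹

0.020 h⁻¹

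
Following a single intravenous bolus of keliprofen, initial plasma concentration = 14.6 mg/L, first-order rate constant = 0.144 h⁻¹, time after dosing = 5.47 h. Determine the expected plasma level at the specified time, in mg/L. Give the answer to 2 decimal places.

C = C₀ · e^(−k·t) = 14.60 × e^(−0.1440 × 5.47)
  = 14.60 × 0.4549 = 6.642 mg/L

6.64 mg/L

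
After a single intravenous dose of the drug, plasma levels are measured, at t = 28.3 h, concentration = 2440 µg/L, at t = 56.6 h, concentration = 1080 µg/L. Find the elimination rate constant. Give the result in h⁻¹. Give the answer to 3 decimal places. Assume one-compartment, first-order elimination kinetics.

0.029 h⁻¹

k = ln(C₁/C₂) / (t₂ − t₁) = ln(2440/1080) / (56.6 − 28.3)
  = 0.8150 / 28.30 = 0.02880 h⁻¹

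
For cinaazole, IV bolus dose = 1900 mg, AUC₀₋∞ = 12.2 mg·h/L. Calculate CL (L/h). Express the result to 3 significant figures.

CL = Dose / AUC = 1900 / 12.2 = 155.7 L/h

156 L/h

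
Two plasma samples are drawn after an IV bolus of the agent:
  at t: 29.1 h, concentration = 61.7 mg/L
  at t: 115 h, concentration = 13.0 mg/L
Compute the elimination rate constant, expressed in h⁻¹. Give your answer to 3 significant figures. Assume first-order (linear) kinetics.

k = ln(C₁/C₂) / (t₂ − t₁) = ln(61.7/13.0) / (115 − 29.1)
  = 1.557 / 85.90 = 0.01813 h⁻¹

0.0181 h⁻¹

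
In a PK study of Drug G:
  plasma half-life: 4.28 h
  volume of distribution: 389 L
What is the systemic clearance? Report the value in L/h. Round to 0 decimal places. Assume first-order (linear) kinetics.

63 L/h

k = ln2 / t½ = 0.693147 / 4.28 = 0.1620 h⁻¹
CL = k × Vd = 0.1620 × 389 = 63.02 L/h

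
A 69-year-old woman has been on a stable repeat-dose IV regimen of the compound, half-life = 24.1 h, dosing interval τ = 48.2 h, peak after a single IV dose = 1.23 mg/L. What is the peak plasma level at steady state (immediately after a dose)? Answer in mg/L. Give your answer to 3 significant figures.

1.64 mg/L

k = ln2 / t½ = 0.693147 / 24.1 = 0.02876 h⁻¹
e^(−kτ) = e^(−0.02876 × 48.2) = 0.2500
Accumulation ratio R = 1 / (1 − e^(−kτ)) = 1 / (1 − 0.2500) = 1.333
Steady-state peak = C₀ × R = 1.23 × 1.333 = 1.640 mg/L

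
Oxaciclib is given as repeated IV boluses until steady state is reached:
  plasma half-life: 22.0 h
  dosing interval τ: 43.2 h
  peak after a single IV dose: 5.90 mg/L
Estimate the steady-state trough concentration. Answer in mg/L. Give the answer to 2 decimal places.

k = ln2 / t½ = 0.693147 / 22.0 = 0.03151 h⁻¹
e^(−kτ) = e^(−0.03151 × 43.2) = 0.2563
Accumulation ratio R = 1 / (1 − e^(−kτ)) = 1 / (1 − 0.2563) = 1.345
Steady-state trough = C₀ × R × e^(−kτ) = 5.90 × 1.345 × 0.2563 = 2.034 mg/L

2.03 mg/L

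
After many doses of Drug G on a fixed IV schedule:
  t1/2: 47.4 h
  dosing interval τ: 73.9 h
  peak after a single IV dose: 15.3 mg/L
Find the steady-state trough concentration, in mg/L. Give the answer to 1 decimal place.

7.9 mg/L

k = ln2 / t½ = 0.693147 / 47.4 = 0.01462 h⁻¹
e^(−kτ) = e^(−0.01462 × 73.9) = 0.3395
Accumulation ratio R = 1 / (1 − e^(−kτ)) = 1 / (1 − 0.3395) = 1.514
Steady-state trough = C₀ × R × e^(−kτ) = 15.3 × 1.514 × 0.3395 = 7.864 mg/L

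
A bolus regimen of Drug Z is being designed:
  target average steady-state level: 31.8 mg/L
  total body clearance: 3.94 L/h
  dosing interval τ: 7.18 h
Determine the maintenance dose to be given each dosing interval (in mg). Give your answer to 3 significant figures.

At steady state, Dose/τ = Css × CL.
Dose = Css × CL × τ = 31.8 × 3.940 × 7.18 = 899.6 mg

900 mg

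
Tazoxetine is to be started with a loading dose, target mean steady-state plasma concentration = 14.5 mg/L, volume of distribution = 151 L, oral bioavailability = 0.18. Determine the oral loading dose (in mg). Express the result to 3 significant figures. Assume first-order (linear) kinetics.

12200 mg

LD = Css × Vd / F = 14.5 × 151 / 0.18 = 12160 mg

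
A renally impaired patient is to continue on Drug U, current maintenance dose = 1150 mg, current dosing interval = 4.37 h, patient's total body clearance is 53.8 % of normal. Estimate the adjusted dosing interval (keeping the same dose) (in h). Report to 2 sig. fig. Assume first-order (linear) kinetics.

8.1 h

To keep the same average steady-state level, dosing rate must scale with clearance.
CL ratio = 53.8 / 100 = 0.5380
New interval (same dose) = 4.37 / 0.5380 = 8.123 h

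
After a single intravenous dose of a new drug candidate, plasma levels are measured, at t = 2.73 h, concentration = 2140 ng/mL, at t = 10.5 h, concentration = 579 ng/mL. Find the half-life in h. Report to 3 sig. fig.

4.12 h

k = ln(C₁/C₂) / (t₂ − t₁) = ln(2140/579) / (10.5 − 2.73)
  = 1.307 / 7.770 = 0.1682 h⁻¹
t½ = ln2 / k = 0.693147 / 0.1682 = 4.121 h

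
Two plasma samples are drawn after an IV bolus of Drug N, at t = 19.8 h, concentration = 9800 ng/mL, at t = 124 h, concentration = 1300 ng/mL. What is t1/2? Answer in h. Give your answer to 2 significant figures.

36 h

k = ln(C₁/C₂) / (t₂ − t₁) = ln(9800/1300) / (124 − 19.8)
  = 2.020 / 104.2 = 0.01939 h⁻¹
t½ = ln2 / k = 0.693147 / 0.01939 = 35.75 h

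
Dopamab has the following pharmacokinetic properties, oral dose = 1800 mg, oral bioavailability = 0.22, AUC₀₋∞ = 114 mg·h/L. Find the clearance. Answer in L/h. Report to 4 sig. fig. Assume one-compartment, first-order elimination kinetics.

CL = F·Dose / AUC = 0.22 × 1800 / 114 = 3.474 L/h

3.474 L/h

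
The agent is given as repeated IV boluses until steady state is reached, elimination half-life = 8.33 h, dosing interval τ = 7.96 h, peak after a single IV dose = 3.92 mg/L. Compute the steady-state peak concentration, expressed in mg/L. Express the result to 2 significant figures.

8.1 mg/L

k = ln2 / t½ = 0.693147 / 8.33 = 0.08321 h⁻¹
e^(−kτ) = e^(−0.08321 × 7.96) = 0.5156
Accumulation ratio R = 1 / (1 − e^(−kτ)) = 1 / (1 − 0.5156) = 2.064
Steady-state peak = C₀ × R = 3.92 × 2.064 = 8.091 mg/L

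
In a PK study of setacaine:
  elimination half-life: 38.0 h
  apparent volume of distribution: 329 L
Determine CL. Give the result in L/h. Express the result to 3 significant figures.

k = ln2 / t½ = 0.693147 / 38.0 = 0.01824 h⁻¹
CL = k × Vd = 0.01824 × 329 = 6.001 L/h

6.00 L/h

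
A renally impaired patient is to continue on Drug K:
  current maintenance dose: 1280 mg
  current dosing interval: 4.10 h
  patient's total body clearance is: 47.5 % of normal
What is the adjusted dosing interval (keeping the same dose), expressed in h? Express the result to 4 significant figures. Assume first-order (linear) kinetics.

To keep the same average steady-state level, dosing rate must scale with clearance.
CL ratio = 47.5 / 100 = 0.4750
New interval (same dose) = 4.10 / 0.4750 = 8.632 h

8.632 h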